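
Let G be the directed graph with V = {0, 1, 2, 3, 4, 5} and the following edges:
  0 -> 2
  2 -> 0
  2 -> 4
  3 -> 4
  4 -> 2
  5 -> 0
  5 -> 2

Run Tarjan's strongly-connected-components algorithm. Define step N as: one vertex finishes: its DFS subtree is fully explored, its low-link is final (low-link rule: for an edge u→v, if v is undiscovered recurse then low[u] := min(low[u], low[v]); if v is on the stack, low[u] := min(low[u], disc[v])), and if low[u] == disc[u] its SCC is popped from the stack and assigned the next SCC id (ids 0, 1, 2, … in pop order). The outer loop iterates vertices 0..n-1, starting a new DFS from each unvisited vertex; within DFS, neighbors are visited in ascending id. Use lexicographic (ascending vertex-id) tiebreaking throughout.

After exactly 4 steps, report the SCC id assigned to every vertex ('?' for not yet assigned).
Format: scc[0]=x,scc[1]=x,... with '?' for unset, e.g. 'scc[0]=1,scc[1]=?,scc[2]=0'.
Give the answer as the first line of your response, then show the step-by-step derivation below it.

scc[0]=0,scc[1]=1,scc[2]=0,scc[3]=?,scc[4]=0,scc[5]=?

step 1: low=(low[0]=0,low[1]=?,low[2]=0,low[3]=?,low[4]=1,low[5]=?); scc=(scc[0]=?,scc[1]=?,scc[2]=?,scc[3]=?,scc[4]=?,scc[5]=?)
step 2: low=(low[0]=0,low[1]=?,low[2]=0,low[3]=?,low[4]=1,low[5]=?); scc=(scc[0]=?,scc[1]=?,scc[2]=?,scc[3]=?,scc[4]=?,scc[5]=?)
step 3: low=(low[0]=0,low[1]=?,low[2]=0,low[3]=?,low[4]=1,low[5]=?); scc=(scc[0]=0,scc[1]=?,scc[2]=0,scc[3]=?,scc[4]=0,scc[5]=?)
step 4: low=(low[0]=0,low[1]=3,low[2]=0,low[3]=?,low[4]=1,low[5]=?); scc=(scc[0]=0,scc[1]=1,scc[2]=0,scc[3]=?,scc[4]=0,scc[5]=?)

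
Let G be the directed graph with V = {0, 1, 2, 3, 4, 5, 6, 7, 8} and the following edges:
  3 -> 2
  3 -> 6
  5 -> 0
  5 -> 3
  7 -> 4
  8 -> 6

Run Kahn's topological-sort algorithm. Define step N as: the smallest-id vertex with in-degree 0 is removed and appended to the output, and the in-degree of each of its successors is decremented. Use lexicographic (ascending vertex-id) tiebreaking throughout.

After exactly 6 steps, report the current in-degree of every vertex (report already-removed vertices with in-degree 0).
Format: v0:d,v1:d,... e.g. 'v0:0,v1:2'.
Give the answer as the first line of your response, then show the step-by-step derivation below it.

v0:0,v1:0,v2:0,v3:0,v4:0,v5:0,v6:1,v7:0,v8:0

step 1: output 1; order=[1]; indeg=(1,0,1,1,1,0,2,0,0)
step 2: output 5; order=[1,5]; indeg=(0,0,1,0,1,0,2,0,0)
step 3: output 0; order=[1,5,0]; indeg=(0,0,1,0,1,0,2,0,0)
step 4: output 3; order=[1,5,0,3]; indeg=(0,0,0,0,1,0,1,0,0)
step 5: output 2; order=[1,5,0,3,2]; indeg=(0,0,0,0,1,0,1,0,0)
step 6: output 7; order=[1,5,0,3,2,7]; indeg=(0,0,0,0,0,0,1,0,0)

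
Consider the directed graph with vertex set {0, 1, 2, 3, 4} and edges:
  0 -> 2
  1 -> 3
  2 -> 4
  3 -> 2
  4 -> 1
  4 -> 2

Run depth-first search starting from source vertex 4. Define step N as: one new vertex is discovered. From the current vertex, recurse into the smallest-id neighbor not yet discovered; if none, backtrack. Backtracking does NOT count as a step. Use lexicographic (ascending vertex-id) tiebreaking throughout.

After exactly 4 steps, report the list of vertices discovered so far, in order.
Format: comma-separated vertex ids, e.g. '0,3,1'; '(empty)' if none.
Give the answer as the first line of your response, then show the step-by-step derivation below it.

4,1,3,2

step 1: discover 4; path=4; order=4
step 2: discover 1; path=4>1; order=4,1
step 3: discover 3; path=4>1>3; order=4,1,3
step 4: discover 2; path=4>1>3>2; order=4,1,3,2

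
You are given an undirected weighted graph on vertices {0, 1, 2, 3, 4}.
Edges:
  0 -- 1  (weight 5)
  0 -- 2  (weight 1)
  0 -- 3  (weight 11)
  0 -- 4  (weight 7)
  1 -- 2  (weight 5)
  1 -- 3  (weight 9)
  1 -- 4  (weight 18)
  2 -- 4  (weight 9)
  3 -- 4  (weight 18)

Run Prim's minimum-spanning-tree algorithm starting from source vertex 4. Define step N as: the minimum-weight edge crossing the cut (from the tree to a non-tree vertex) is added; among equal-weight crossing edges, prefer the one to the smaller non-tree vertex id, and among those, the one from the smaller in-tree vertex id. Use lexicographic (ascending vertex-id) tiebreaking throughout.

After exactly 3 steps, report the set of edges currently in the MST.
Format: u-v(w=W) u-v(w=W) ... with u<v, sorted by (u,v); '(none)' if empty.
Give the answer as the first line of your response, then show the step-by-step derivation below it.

0-1(w=5) 0-2(w=1) 0-4(w=7)

step 1: add edge 0-4 (w=7); MST = {0-4(w=7)}
step 2: add edge 0-2 (w=1); MST = {0-2(w=1) 0-4(w=7)}
step 3: add edge 0-1 (w=5); MST = {0-1(w=5) 0-2(w=1) 0-4(w=7)}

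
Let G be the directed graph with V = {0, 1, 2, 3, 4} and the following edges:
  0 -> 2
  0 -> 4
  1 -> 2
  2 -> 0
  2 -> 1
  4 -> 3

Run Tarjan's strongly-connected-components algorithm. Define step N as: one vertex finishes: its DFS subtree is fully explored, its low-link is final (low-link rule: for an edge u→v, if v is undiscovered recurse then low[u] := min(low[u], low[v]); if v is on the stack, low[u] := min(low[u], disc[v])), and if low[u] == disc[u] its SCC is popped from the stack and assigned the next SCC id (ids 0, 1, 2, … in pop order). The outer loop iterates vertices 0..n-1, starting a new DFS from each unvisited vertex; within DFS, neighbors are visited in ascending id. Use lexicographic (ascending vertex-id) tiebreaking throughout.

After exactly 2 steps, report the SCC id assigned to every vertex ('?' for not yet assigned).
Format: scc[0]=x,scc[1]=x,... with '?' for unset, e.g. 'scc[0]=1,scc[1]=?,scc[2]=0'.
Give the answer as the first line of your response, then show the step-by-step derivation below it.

scc[0]=?,scc[1]=?,scc[2]=?,scc[3]=?,scc[4]=?

step 1: low=(low[0]=0,low[1]=1,low[2]=0,low[3]=?,low[4]=?); scc=(scc[0]=?,scc[1]=?,scc[2]=?,scc[3]=?,scc[4]=?)
step 2: low=(low[0]=0,low[1]=1,low[2]=0,low[3]=?,low[4]=?); scc=(scc[0]=?,scc[1]=?,scc[2]=?,scc[3]=?,scc[4]=?)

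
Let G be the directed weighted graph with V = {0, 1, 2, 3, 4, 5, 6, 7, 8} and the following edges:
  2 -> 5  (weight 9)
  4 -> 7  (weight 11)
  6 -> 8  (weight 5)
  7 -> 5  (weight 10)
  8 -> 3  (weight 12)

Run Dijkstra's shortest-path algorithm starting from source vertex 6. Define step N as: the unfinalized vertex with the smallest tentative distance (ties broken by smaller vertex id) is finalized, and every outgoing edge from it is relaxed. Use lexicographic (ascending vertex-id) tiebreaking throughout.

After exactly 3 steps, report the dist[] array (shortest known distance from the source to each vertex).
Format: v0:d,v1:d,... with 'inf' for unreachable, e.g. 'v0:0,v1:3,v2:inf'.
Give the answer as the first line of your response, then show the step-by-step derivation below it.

v0:inf,v1:inf,v2:inf,v3:17,v4:inf,v5:inf,v6:0,v7:inf,v8:5

step 1: dist = v0:inf,v1:inf,v2:inf,v3:inf,v4:inf,v5:inf,v6:0,v7:inf,v8:5
step 2: dist = v0:inf,v1:inf,v2:inf,v3:17,v4:inf,v5:inf,v6:0,v7:inf,v8:5
step 3: dist = v0:inf,v1:inf,v2:inf,v3:17,v4:inf,v5:inf,v6:0,v7:inf,v8:5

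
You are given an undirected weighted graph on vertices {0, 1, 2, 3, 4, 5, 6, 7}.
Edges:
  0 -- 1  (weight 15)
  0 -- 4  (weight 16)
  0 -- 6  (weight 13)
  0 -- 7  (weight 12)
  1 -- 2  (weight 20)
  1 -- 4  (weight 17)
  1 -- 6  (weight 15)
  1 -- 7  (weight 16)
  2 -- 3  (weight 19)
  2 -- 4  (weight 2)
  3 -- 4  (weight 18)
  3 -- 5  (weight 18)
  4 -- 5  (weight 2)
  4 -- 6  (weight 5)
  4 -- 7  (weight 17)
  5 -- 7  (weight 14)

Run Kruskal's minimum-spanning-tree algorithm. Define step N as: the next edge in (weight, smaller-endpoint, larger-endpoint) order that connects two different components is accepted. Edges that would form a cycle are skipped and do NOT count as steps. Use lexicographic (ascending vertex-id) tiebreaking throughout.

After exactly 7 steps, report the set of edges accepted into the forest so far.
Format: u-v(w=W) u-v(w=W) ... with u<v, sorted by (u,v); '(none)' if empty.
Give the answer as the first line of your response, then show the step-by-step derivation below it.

0-1(w=15) 0-6(w=13) 0-7(w=12) 2-4(w=2) 3-4(w=18) 4-5(w=2) 4-6(w=5)

step 1: add edge 2-4 (w=2); MST = {2-4(w=2)}
step 2: add edge 4-5 (w=2); MST = {2-4(w=2) 4-5(w=2)}
step 3: add edge 4-6 (w=5); MST = {2-4(w=2) 4-5(w=2) 4-6(w=5)}
step 4: add edge 0-7 (w=12); MST = {0-7(w=12) 2-4(w=2) 4-5(w=2) 4-6(w=5)}
step 5: add edge 0-6 (w=13); MST = {0-6(w=13) 0-7(w=12) 2-4(w=2) 4-5(w=2) 4-6(w=5)}
step 6: add edge 0-1 (w=15); MST = {0-1(w=15) 0-6(w=13) 0-7(w=12) 2-4(w=2) 4-5(w=2) 4-6(w=5)}
step 7: add edge 3-4 (w=18); MST = {0-1(w=15) 0-6(w=13) 0-7(w=12) 2-4(w=2) 3-4(w=18) 4-5(w=2) 4-6(w=5)}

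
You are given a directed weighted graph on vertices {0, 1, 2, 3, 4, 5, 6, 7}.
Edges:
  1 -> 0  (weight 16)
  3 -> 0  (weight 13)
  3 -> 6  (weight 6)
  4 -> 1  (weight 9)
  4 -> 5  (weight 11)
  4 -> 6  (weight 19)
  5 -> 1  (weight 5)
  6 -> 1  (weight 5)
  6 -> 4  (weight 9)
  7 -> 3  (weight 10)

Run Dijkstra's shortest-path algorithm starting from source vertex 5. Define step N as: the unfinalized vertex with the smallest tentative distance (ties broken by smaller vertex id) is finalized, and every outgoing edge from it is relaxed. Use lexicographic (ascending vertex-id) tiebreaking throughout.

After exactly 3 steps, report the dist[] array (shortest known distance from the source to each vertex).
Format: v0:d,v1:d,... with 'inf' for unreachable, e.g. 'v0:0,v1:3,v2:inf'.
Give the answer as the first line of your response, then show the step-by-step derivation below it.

v0:21,v1:5,v2:inf,v3:inf,v4:inf,v5:0,v6:inf,v7:inf

step 1: dist = v0:inf,v1:5,v2:inf,v3:inf,v4:inf,v5:0,v6:inf,v7:inf
step 2: dist = v0:21,v1:5,v2:inf,v3:inf,v4:inf,v5:0,v6:inf,v7:inf
step 3: dist = v0:21,v1:5,v2:inf,v3:inf,v4:inf,v5:0,v6:inf,v7:inf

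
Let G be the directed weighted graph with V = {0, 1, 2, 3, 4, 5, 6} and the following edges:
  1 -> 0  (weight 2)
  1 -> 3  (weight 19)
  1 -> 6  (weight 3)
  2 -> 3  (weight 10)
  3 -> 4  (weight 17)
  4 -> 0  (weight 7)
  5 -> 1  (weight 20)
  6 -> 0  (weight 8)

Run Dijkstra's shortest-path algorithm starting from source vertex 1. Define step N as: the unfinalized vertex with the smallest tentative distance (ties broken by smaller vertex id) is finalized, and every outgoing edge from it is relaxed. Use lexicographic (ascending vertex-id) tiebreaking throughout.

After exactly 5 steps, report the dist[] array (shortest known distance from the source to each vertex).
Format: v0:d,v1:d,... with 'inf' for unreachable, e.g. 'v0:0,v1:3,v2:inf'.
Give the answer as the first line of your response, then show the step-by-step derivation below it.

v0:2,v1:0,v2:inf,v3:19,v4:36,v5:inf,v6:3

step 1: dist = v0:2,v1:0,v2:inf,v3:19,v4:inf,v5:inf,v6:3
step 2: dist = v0:2,v1:0,v2:inf,v3:19,v4:inf,v5:inf,v6:3
step 3: dist = v0:2,v1:0,v2:inf,v3:19,v4:inf,v5:inf,v6:3
step 4: dist = v0:2,v1:0,v2:inf,v3:19,v4:36,v5:inf,v6:3
step 5: dist = v0:2,v1:0,v2:inf,v3:19,v4:36,v5:inf,v6:3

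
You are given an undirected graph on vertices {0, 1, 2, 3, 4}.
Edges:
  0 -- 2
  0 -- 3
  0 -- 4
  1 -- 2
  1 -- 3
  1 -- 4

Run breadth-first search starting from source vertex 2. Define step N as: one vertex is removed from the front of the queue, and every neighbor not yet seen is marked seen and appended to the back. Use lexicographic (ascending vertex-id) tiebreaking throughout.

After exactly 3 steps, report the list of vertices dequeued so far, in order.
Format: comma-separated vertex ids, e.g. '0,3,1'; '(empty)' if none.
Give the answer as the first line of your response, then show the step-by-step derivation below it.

2,0,1

step 1: dequeue 2; queue=[0,1]; order=2
step 2: dequeue 0; queue=[1,3,4]; order=2,0
step 3: dequeue 1; queue=[3,4]; order=2,0,1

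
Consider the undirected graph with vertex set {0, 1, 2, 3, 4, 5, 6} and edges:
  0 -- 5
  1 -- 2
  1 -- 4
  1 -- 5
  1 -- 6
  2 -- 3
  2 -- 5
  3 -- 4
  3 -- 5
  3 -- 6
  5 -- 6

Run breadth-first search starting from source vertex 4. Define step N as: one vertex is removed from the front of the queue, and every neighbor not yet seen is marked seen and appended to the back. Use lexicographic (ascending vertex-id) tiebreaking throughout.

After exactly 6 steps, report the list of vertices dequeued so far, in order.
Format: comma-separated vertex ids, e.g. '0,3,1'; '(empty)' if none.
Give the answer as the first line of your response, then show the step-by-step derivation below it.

4,1,3,2,5,6

step 1: dequeue 4; queue=[1,3]; order=4
step 2: dequeue 1; queue=[3,2,5,6]; order=4,1
step 3: dequeue 3; queue=[2,5,6]; order=4,1,3
step 4: dequeue 2; queue=[5,6]; order=4,1,3,2
step 5: dequeue 5; queue=[6,0]; order=4,1,3,2,5
step 6: dequeue 6; queue=[0]; order=4,1,3,2,5,6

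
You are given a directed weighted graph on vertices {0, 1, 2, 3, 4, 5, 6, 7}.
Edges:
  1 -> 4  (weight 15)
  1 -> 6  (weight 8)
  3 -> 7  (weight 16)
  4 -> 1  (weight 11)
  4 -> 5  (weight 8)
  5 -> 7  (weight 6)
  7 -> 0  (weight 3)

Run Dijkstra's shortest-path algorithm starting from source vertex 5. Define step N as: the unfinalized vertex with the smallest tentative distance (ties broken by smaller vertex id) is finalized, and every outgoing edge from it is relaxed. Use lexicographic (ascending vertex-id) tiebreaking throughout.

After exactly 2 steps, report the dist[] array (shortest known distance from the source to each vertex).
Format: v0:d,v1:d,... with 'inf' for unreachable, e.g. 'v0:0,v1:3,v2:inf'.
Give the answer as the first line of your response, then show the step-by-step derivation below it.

v0:9,v1:inf,v2:inf,v3:inf,v4:inf,v5:0,v6:inf,v7:6

step 1: dist = v0:inf,v1:inf,v2:inf,v3:inf,v4:inf,v5:0,v6:inf,v7:6
step 2: dist = v0:9,v1:inf,v2:inf,v3:inf,v4:inf,v5:0,v6:inf,v7:6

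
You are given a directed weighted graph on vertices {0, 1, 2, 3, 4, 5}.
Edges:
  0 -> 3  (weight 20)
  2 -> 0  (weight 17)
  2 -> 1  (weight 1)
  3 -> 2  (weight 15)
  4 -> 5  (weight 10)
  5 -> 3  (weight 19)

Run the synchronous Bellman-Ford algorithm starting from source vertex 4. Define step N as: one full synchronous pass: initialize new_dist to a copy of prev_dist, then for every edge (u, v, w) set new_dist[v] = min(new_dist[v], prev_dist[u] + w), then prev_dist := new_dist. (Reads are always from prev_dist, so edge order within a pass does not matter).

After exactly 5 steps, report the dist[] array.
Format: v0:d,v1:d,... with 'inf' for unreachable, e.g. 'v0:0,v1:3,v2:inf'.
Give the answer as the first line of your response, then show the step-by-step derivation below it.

v0:61,v1:45,v2:44,v3:29,v4:0,v5:10

step 1: dist = v0:inf,v1:inf,v2:inf,v3:inf,v4:0,v5:10
step 2: dist = v0:inf,v1:inf,v2:inf,v3:29,v4:0,v5:10
step 3: dist = v0:inf,v1:inf,v2:44,v3:29,v4:0,v5:10
step 4: dist = v0:61,v1:45,v2:44,v3:29,v4:0,v5:10
step 5: dist = v0:61,v1:45,v2:44,v3:29,v4:0,v5:10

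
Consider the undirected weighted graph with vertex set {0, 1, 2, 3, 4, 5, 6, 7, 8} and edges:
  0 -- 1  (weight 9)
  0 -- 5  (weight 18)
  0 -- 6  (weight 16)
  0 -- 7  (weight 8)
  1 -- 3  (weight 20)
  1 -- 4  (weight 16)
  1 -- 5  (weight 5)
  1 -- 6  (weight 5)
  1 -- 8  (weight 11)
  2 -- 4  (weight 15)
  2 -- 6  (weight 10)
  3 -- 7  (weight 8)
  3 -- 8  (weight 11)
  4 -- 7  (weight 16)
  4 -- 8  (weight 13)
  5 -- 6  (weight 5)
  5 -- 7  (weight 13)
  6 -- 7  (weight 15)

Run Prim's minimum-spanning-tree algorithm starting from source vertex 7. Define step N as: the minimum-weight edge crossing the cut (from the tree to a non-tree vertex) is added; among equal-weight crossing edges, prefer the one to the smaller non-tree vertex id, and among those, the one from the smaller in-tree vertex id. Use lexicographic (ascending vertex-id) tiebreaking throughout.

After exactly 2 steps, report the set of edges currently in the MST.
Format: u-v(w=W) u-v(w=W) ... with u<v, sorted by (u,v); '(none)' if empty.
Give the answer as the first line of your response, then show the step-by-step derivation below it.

0-7(w=8) 3-7(w=8)

step 1: add edge 0-7 (w=8); MST = {0-7(w=8)}
step 2: add edge 3-7 (w=8); MST = {0-7(w=8) 3-7(w=8)}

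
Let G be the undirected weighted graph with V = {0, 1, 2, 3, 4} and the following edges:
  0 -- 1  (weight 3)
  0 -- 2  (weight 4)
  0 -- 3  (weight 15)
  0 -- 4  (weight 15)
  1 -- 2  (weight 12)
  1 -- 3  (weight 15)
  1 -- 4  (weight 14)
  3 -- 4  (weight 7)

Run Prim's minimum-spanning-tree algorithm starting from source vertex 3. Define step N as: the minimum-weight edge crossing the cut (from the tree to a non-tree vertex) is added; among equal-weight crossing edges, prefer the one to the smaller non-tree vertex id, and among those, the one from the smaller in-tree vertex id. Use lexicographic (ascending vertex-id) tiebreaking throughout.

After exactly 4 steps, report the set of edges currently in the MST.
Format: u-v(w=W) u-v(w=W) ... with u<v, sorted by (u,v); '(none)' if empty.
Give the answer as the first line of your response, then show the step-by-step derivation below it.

0-1(w=3) 0-2(w=4) 1-4(w=14) 3-4(w=7)

step 1: add edge 3-4 (w=7); MST = {3-4(w=7)}
step 2: add edge 1-4 (w=14); MST = {1-4(w=14) 3-4(w=7)}
step 3: add edge 0-1 (w=3); MST = {0-1(w=3) 1-4(w=14) 3-4(w=7)}
step 4: add edge 0-2 (w=4); MST = {0-1(w=3) 0-2(w=4) 1-4(w=14) 3-4(w=7)}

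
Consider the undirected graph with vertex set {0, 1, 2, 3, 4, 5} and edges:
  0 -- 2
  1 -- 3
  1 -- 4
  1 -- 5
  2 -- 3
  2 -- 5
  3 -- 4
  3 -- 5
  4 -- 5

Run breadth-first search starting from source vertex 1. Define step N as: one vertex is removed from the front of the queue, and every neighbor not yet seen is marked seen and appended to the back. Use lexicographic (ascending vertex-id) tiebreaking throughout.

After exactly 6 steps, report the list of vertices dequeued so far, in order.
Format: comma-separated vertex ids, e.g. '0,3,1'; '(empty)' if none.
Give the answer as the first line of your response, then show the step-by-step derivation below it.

1,3,4,5,2,0

step 1: dequeue 1; queue=[3,4,5]; order=1
step 2: dequeue 3; queue=[4,5,2]; order=1,3
step 3: dequeue 4; queue=[5,2]; order=1,3,4
step 4: dequeue 5; queue=[2]; order=1,3,4,5
step 5: dequeue 2; queue=[0]; order=1,3,4,5,2
step 6: dequeue 0; queue=[(empty)]; order=1,3,4,5,2,0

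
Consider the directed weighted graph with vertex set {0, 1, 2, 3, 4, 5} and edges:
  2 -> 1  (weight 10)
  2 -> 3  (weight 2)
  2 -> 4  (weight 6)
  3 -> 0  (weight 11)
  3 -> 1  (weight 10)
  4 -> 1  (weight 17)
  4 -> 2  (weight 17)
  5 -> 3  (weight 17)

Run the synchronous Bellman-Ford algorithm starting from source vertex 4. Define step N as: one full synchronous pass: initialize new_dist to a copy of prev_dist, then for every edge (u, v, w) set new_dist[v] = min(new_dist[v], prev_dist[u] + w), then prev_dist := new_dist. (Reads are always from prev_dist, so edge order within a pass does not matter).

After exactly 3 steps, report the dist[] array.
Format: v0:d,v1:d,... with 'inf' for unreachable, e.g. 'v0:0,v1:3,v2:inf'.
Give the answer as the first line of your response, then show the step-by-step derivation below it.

v0:30,v1:17,v2:17,v3:19,v4:0,v5:inf

step 1: dist = v0:inf,v1:17,v2:17,v3:inf,v4:0,v5:inf
step 2: dist = v0:inf,v1:17,v2:17,v3:19,v4:0,v5:inf
step 3: dist = v0:30,v1:17,v2:17,v3:19,v4:0,v5:inf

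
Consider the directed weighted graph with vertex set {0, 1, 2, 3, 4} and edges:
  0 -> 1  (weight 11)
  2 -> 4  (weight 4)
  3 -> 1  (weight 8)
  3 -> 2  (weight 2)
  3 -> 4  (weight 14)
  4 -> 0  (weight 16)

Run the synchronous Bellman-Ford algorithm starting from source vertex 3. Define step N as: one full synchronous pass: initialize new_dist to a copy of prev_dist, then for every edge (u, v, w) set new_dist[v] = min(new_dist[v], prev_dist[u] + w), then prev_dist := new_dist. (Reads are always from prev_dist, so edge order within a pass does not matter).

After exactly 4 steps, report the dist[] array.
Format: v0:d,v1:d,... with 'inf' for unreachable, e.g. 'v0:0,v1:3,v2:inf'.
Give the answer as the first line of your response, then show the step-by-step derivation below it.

v0:22,v1:8,v2:2,v3:0,v4:6

step 1: dist = v0:inf,v1:8,v2:2,v3:0,v4:14
step 2: dist = v0:30,v1:8,v2:2,v3:0,v4:6
step 3: dist = v0:22,v1:8,v2:2,v3:0,v4:6
step 4: dist = v0:22,v1:8,v2:2,v3:0,v4:6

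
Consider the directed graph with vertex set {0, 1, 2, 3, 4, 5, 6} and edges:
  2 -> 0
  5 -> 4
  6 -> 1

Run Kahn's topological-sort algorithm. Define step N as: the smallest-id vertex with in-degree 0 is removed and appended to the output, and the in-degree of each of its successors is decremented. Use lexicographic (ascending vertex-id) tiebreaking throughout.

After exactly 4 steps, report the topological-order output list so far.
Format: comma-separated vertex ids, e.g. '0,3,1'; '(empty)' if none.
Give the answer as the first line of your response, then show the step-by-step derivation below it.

2,0,3,5

step 1: output 2; order=[2]; indeg=(0,1,0,0,1,0,0)
step 2: output 0; order=[2,0]; indeg=(0,1,0,0,1,0,0)
step 3: output 3; order=[2,0,3]; indeg=(0,1,0,0,1,0,0)
step 4: output 5; order=[2,0,3,5]; indeg=(0,1,0,0,0,0,0)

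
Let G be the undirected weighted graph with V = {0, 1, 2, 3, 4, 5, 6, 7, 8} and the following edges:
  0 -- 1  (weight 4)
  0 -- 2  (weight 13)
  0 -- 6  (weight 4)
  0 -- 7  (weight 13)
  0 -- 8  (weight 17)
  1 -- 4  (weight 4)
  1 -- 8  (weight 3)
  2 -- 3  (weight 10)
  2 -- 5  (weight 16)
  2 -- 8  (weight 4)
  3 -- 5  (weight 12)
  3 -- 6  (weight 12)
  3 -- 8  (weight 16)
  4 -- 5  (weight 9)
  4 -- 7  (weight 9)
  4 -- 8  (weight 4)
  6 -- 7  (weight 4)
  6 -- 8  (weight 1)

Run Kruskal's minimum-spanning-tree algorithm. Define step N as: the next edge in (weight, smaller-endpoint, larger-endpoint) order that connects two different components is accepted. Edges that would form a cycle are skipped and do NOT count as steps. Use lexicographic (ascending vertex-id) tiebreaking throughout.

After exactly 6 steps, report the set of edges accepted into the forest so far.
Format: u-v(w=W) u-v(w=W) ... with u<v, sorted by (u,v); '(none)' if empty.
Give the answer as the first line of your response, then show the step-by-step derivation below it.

0-1(w=4) 1-4(w=4) 1-8(w=3) 2-8(w=4) 6-7(w=4) 6-8(w=1)

step 1: add edge 6-8 (w=1); MST = {6-8(w=1)}
step 2: add edge 1-8 (w=3); MST = {1-8(w=3) 6-8(w=1)}
step 3: add edge 0-1 (w=4); MST = {0-1(w=4) 1-8(w=3) 6-8(w=1)}
step 4: add edge 1-4 (w=4); MST = {0-1(w=4) 1-4(w=4) 1-8(w=3) 6-8(w=1)}
step 5: add edge 2-8 (w=4); MST = {0-1(w=4) 1-4(w=4) 1-8(w=3) 2-8(w=4) 6-8(w=1)}
step 6: add edge 6-7 (w=4); MST = {0-1(w=4) 1-4(w=4) 1-8(w=3) 2-8(w=4) 6-7(w=4) 6-8(w=1)}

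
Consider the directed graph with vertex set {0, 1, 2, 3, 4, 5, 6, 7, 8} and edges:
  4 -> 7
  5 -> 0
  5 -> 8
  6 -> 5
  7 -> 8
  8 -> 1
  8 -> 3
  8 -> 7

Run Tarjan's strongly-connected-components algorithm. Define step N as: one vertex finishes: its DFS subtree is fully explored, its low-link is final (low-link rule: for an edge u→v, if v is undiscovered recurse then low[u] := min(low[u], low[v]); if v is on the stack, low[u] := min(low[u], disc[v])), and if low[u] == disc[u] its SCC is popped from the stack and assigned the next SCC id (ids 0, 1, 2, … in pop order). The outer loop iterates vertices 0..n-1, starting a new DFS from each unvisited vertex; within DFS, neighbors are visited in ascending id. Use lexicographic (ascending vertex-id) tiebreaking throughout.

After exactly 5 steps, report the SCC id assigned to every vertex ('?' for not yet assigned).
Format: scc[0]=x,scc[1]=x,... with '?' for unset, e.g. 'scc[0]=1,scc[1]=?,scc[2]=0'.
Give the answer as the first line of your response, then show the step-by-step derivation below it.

scc[0]=0,scc[1]=1,scc[2]=2,scc[3]=3,scc[4]=?,scc[5]=?,scc[6]=?,scc[7]=?,scc[8]=?

step 1: low=(low[0]=0,low[1]=?,low[2]=?,low[3]=?,low[4]=?,low[5]=?,low[6]=?,low[7]=?,low[8]=?); scc=(scc[0]=0,scc[1]=?,scc[2]=?,scc[3]=?,scc[4]=?,scc[5]=?,scc[6]=?,scc[7]=?,scc[8]=?)
step 2: low=(low[0]=0,low[1]=1,low[2]=?,low[3]=?,low[4]=?,low[5]=?,low[6]=?,low[7]=?,low[8]=?); scc=(scc[0]=0,scc[1]=1,scc[2]=?,scc[3]=?,scc[4]=?,scc[5]=?,scc[6]=?,scc[7]=?,scc[8]=?)
step 3: low=(low[0]=0,low[1]=1,low[2]=2,low[3]=?,low[4]=?,low[5]=?,low[6]=?,low[7]=?,low[8]=?); scc=(scc[0]=0,scc[1]=1,scc[2]=2,scc[3]=?,scc[4]=?,scc[5]=?,scc[6]=?,scc[7]=?,scc[8]=?)
step 4: low=(low[0]=0,low[1]=1,low[2]=2,low[3]=3,low[4]=?,low[5]=?,low[6]=?,low[7]=?,low[8]=?); scc=(scc[0]=0,scc[1]=1,scc[2]=2,scc[3]=3,scc[4]=?,scc[5]=?,scc[6]=?,scc[7]=?,scc[8]=?)
step 5: low=(low[0]=0,low[1]=1,low[2]=2,low[3]=3,low[4]=4,low[5]=?,low[6]=?,low[7]=5,low[8]=5); scc=(scc[0]=0,scc[1]=1,scc[2]=2,scc[3]=3,scc[4]=?,scc[5]=?,scc[6]=?,scc[7]=?,scc[8]=?)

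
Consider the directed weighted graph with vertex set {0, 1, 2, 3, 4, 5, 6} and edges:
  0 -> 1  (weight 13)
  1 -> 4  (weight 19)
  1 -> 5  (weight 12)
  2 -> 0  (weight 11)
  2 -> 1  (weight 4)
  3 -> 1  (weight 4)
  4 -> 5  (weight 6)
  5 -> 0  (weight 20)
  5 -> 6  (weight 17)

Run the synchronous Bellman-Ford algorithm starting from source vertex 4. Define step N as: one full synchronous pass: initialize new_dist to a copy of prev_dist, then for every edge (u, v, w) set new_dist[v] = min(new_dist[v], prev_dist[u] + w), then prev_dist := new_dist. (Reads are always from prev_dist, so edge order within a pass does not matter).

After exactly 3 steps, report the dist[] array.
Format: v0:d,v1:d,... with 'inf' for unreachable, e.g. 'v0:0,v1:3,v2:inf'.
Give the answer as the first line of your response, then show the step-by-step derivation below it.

v0:26,v1:39,v2:inf,v3:inf,v4:0,v5:6,v6:23

step 1: dist = v0:inf,v1:inf,v2:inf,v3:inf,v4:0,v5:6,v6:inf
step 2: dist = v0:26,v1:inf,v2:inf,v3:inf,v4:0,v5:6,v6:23
step 3: dist = v0:26,v1:39,v2:inf,v3:inf,v4:0,v5:6,v6:23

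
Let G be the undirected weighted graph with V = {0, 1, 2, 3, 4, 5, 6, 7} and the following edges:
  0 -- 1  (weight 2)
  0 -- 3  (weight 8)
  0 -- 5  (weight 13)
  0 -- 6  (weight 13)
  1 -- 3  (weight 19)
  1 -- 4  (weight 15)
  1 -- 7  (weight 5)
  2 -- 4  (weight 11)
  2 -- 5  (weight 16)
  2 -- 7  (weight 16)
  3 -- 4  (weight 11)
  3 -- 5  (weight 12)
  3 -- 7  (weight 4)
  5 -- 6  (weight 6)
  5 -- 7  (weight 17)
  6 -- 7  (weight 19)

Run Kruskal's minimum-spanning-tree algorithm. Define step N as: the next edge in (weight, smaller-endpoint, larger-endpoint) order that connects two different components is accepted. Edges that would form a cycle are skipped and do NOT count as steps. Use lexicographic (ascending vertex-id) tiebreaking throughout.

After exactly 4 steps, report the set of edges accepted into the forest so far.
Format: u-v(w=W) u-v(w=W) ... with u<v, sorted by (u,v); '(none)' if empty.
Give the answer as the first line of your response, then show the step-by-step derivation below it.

0-1(w=2) 1-7(w=5) 3-7(w=4) 5-6(w=6)

step 1: add edge 0-1 (w=2); MST = {0-1(w=2)}
step 2: add edge 3-7 (w=4); MST = {0-1(w=2) 3-7(w=4)}
step 3: add edge 1-7 (w=5); MST = {0-1(w=2) 1-7(w=5) 3-7(w=4)}
step 4: add edge 5-6 (w=6); MST = {0-1(w=2) 1-7(w=5) 3-7(w=4) 5-6(w=6)}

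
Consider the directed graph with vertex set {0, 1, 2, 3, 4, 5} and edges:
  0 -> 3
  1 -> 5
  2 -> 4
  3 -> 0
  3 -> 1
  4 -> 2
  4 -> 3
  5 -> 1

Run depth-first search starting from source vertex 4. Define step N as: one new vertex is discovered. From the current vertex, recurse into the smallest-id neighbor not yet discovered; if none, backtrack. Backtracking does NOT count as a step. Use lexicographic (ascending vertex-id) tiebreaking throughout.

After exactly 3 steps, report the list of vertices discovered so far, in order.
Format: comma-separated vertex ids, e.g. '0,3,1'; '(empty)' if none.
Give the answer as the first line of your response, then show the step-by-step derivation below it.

4,2,3

step 1: discover 4; path=4; order=4
step 2: discover 2; path=4>2; order=4,2
step 3: discover 3; path=4>3; order=4,2,3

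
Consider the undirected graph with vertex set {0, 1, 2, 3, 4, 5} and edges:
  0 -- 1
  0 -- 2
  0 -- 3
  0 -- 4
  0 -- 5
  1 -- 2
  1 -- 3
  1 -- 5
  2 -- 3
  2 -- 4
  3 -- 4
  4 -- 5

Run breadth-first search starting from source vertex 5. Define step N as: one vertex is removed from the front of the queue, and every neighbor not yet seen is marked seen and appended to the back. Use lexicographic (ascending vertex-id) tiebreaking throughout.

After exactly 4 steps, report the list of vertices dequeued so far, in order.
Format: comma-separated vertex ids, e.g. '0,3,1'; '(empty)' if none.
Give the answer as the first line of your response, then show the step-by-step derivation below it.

5,0,1,4

step 1: dequeue 5; queue=[0,1,4]; order=5
step 2: dequeue 0; queue=[1,4,2,3]; order=5,0
step 3: dequeue 1; queue=[4,2,3]; order=5,0,1
step 4: dequeue 4; queue=[2,3]; order=5,0,1,4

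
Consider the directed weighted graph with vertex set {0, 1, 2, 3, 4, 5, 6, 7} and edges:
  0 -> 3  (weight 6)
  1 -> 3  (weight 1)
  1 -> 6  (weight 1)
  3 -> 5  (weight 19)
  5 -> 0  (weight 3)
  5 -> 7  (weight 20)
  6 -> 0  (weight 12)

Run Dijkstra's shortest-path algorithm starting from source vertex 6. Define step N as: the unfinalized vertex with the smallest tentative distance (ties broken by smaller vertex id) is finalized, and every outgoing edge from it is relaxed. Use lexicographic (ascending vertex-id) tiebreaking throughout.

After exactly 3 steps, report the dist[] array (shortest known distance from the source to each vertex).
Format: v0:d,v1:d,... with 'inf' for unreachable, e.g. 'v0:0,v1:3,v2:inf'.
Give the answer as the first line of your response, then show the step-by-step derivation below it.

v0:12,v1:inf,v2:inf,v3:18,v4:inf,v5:37,v6:0,v7:inf

step 1: dist = v0:12,v1:inf,v2:inf,v3:inf,v4:inf,v5:inf,v6:0,v7:inf
step 2: dist = v0:12,v1:inf,v2:inf,v3:18,v4:inf,v5:inf,v6:0,v7:inf
step 3: dist = v0:12,v1:inf,v2:inf,v3:18,v4:inf,v5:37,v6:0,v7:inf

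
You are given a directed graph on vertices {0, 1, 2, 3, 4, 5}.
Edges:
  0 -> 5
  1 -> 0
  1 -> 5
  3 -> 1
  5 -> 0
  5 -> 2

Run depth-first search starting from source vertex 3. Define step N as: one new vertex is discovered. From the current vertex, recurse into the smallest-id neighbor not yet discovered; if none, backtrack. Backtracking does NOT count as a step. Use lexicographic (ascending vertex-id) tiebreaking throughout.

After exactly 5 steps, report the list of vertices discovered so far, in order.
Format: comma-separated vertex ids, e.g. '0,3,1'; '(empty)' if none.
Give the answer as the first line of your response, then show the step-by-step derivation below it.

3,1,0,5,2

step 1: discover 3; path=3; order=3
step 2: discover 1; path=3>1; order=3,1
step 3: discover 0; path=3>1>0; order=3,1,0
step 4: discover 5; path=3>1>0>5; order=3,1,0,5
step 5: discover 2; path=3>1>0>5>2; order=3,1,0,5,2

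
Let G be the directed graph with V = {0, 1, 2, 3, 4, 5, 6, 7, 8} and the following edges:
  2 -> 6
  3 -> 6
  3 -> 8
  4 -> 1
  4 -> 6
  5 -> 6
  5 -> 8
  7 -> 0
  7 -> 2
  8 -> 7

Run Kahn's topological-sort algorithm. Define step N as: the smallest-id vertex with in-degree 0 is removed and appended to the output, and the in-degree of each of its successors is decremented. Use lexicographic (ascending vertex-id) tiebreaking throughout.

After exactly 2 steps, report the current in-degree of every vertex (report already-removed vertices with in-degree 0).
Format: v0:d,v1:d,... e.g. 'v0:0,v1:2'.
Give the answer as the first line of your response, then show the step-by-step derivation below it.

v0:1,v1:0,v2:1,v3:0,v4:0,v5:0,v6:2,v7:1,v8:1

step 1: output 3; order=[3]; indeg=(1,1,1,0,0,0,3,1,1)
step 2: output 4; order=[3,4]; indeg=(1,0,1,0,0,0,2,1,1)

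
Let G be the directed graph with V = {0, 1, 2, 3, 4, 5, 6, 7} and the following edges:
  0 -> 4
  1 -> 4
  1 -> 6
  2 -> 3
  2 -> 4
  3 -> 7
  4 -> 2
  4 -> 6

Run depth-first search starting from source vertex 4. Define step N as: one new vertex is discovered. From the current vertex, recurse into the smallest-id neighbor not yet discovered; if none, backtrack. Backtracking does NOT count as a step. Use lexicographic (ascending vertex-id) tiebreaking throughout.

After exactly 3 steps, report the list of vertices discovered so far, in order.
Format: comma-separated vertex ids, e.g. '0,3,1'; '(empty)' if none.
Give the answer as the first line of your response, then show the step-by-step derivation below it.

4,2,3

step 1: discover 4; path=4; order=4
step 2: discover 2; path=4>2; order=4,2
step 3: discover 3; path=4>2>3; order=4,2,3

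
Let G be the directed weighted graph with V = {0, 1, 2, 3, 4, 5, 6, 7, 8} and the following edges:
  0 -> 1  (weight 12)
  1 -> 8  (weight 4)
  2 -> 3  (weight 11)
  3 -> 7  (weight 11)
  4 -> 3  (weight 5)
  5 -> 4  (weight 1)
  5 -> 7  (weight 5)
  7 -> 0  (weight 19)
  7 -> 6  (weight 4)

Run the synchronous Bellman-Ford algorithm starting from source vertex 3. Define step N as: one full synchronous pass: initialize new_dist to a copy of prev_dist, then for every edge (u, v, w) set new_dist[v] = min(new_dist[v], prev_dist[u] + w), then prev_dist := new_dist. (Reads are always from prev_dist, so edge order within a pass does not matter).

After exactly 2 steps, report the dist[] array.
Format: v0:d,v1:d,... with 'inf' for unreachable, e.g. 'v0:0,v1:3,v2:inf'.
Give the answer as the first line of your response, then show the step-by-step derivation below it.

v0:30,v1:inf,v2:inf,v3:0,v4:inf,v5:inf,v6:15,v7:11,v8:inf

step 1: dist = v0:inf,v1:inf,v2:inf,v3:0,v4:inf,v5:inf,v6:inf,v7:11,v8:inf
step 2: dist = v0:30,v1:inf,v2:inf,v3:0,v4:inf,v5:inf,v6:15,v7:11,v8:inf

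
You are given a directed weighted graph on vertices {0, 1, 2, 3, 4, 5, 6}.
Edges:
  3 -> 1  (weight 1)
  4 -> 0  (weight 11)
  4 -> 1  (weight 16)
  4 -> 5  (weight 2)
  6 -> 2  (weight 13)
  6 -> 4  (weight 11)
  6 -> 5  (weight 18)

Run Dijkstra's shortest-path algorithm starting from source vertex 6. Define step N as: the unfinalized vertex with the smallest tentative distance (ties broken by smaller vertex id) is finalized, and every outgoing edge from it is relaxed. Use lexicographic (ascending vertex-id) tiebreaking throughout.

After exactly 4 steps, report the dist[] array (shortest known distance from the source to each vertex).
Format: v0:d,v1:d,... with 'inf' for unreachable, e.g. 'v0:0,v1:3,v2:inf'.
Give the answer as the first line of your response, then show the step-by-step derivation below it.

v0:22,v1:27,v2:13,v3:inf,v4:11,v5:13,v6:0

step 1: dist = v0:inf,v1:inf,v2:13,v3:inf,v4:11,v5:18,v6:0
step 2: dist = v0:22,v1:27,v2:13,v3:inf,v4:11,v5:13,v6:0
step 3: dist = v0:22,v1:27,v2:13,v3:inf,v4:11,v5:13,v6:0
step 4: dist = v0:22,v1:27,v2:13,v3:inf,v4:11,v5:13,v6:0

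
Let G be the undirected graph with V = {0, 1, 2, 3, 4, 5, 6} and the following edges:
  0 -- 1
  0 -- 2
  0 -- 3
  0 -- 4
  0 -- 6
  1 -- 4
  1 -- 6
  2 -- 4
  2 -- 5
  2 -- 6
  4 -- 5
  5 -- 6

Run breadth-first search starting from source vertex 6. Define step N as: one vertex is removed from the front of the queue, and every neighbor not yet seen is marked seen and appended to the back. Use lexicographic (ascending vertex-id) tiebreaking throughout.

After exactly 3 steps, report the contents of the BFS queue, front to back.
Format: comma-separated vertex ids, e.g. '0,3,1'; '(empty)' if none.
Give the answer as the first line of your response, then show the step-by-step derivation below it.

2,5,3,4

step 1: dequeue 6; queue=[0,1,2,5]; order=6
step 2: dequeue 0; queue=[1,2,5,3,4]; order=6,0
step 3: dequeue 1; queue=[2,5,3,4]; order=6,0,1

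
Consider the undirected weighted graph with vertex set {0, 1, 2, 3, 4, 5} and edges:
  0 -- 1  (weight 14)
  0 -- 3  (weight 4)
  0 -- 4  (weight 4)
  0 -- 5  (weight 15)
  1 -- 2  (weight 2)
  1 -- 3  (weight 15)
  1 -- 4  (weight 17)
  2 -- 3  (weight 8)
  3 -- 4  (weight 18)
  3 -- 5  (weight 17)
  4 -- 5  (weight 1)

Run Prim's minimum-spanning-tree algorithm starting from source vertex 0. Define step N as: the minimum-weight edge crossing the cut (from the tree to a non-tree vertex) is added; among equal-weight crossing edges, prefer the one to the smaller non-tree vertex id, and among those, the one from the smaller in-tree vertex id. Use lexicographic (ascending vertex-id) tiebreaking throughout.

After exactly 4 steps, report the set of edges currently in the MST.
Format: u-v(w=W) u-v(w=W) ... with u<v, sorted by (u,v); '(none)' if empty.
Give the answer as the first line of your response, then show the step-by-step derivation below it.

0-3(w=4) 0-4(w=4) 2-3(w=8) 4-5(w=1)

step 1: add edge 0-3 (w=4); MST = {0-3(w=4)}
step 2: add edge 0-4 (w=4); MST = {0-3(w=4) 0-4(w=4)}
step 3: add edge 4-5 (w=1); MST = {0-3(w=4) 0-4(w=4) 4-5(w=1)}
step 4: add edge 2-3 (w=8); MST = {0-3(w=4) 0-4(w=4) 2-3(w=8) 4-5(w=1)}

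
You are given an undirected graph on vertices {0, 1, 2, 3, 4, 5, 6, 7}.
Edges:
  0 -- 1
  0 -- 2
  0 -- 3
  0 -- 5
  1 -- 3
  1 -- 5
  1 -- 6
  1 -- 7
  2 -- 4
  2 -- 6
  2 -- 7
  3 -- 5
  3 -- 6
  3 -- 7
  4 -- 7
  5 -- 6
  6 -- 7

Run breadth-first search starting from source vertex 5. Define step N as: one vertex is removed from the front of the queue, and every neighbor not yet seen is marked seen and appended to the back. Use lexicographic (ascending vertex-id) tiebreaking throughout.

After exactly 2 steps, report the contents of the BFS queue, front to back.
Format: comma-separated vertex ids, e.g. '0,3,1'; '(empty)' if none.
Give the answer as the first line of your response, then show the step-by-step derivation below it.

1,3,6,2

step 1: dequeue 5; queue=[0,1,3,6]; order=5
step 2: dequeue 0; queue=[1,3,6,2]; order=5,0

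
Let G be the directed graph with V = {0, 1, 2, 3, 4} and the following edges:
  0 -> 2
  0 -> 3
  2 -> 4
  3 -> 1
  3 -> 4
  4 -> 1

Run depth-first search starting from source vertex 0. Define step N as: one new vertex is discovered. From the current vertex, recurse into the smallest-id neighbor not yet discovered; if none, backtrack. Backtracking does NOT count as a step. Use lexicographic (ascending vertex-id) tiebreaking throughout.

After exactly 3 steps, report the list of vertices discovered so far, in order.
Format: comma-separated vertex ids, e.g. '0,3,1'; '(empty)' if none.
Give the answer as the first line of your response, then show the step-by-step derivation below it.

0,2,4

step 1: discover 0; path=0; order=0
step 2: discover 2; path=0>2; order=0,2
step 3: discover 4; path=0>2>4; order=0,2,4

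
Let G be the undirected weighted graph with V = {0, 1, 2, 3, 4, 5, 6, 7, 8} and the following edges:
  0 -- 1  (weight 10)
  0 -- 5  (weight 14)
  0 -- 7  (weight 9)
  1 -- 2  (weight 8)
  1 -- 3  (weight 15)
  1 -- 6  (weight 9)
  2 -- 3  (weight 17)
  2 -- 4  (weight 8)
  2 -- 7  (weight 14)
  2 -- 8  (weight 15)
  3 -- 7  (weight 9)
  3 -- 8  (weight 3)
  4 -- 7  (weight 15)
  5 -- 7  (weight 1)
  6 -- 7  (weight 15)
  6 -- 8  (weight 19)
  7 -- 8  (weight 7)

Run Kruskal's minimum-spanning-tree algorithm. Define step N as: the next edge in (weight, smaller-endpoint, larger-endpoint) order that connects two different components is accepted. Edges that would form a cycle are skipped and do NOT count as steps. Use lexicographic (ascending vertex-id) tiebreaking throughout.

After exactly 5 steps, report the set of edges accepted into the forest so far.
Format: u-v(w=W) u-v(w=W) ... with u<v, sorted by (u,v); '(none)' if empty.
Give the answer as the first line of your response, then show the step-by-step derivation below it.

1-2(w=8) 2-4(w=8) 3-8(w=3) 5-7(w=1) 7-8(w=7)

step 1: add edge 5-7 (w=1); MST = {5-7(w=1)}
step 2: add edge 3-8 (w=3); MST = {3-8(w=3) 5-7(w=1)}
step 3: add edge 7-8 (w=7); MST = {3-8(w=3) 5-7(w=1) 7-8(w=7)}
step 4: add edge 1-2 (w=8); MST = {1-2(w=8) 3-8(w=3) 5-7(w=1) 7-8(w=7)}
step 5: add edge 2-4 (w=8); MST = {1-2(w=8) 2-4(w=8) 3-8(w=3) 5-7(w=1) 7-8(w=7)}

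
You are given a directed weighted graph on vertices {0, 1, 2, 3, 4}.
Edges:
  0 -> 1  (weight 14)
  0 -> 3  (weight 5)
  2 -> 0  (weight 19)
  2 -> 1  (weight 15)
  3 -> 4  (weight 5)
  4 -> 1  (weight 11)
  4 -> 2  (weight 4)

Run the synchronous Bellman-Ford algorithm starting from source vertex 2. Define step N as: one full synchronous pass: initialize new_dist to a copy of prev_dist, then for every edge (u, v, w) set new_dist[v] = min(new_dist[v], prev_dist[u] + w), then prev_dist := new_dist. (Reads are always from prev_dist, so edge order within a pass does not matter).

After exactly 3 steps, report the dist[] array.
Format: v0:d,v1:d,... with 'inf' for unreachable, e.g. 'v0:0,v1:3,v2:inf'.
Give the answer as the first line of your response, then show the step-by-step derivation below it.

v0:19,v1:15,v2:0,v3:24,v4:29

step 1: dist = v0:19,v1:15,v2:0,v3:inf,v4:inf
step 2: dist = v0:19,v1:15,v2:0,v3:24,v4:inf
step 3: dist = v0:19,v1:15,v2:0,v3:24,v4:29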